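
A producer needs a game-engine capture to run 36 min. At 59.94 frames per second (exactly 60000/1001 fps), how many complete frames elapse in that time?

129470 frames

36 min = 2160 s.
Frames = 2160 × 60000/1001 = 129600000/1001 ≈ 129470.5295.
Complete frames: 129470.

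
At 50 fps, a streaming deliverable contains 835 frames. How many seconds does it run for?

Running time = 835 / (50) = 16.7 s.

16.7 seconds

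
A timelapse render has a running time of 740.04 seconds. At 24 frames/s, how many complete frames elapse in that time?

17760 frames

Frames = 740.04 × 24 = 444024/25 ≈ 17760.9600.
Complete frames: 17760.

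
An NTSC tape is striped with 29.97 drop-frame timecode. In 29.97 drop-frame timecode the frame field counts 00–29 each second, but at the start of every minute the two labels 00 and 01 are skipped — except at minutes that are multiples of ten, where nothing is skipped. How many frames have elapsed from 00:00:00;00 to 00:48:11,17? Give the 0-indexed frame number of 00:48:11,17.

Complete 10-minute blocks: 4, each 17982 frames → 71928.
Remaining 8 whole minutes in the current block: 1800 + 7 × 1798 = 14386 frames.
Within the current minute: 11 × 30 + 17 − 2 = 345 (labels ;00/;01 skipped at this minute). Total = 71928 + 14386 + 345 = 86659.

86659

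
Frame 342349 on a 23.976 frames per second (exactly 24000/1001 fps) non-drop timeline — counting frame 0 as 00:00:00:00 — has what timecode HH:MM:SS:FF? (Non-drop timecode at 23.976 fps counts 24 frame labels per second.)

03:57:44:13

342349 ÷ 24 = 14264 full seconds, remainder 13 frames.
14264 s = 3 h 57 min 44 s.
Timecode: 03:57:44:13.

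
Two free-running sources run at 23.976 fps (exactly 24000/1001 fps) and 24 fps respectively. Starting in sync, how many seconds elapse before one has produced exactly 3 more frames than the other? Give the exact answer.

125.125 seconds

The gap grows by |24 − 24000/1001| = 24/1001 frames per second.
Time for a 3-frame gap: 3 ÷ (24/1001) = 125.125 s.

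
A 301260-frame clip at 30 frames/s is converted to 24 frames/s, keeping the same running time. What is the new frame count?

Target frames = source frames × (target rate / source rate) = 301260 × (24)/(30) = 301260 × 4/5 = 241008.

241008 frames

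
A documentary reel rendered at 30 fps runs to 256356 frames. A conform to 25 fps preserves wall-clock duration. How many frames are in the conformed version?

213630 frames

Target frames = source frames × (target rate / source rate) = 256356 × (25)/(30) = 256356 × 5/6 = 213630.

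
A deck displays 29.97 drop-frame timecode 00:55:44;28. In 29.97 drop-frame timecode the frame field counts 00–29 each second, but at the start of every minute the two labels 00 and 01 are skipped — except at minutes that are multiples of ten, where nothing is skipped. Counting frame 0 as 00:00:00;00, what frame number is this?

As if non-drop at 30 labels/s: (0 × 3600 + 55 × 60 + 44) × 30 + 28 = 100348.
Minute boundaries passed: 55; those not divisible by 10: 55 − 5 = 50; dropped labels = 2 × 50 = 100.
Actual frame index = 100348 − 100 = 100248.

100248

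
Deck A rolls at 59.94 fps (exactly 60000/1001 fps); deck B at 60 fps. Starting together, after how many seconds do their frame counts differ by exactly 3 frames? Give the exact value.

The gap grows by |60 − 60000/1001| = 60/1001 frames per second.
Time for a 3-frame gap: 3 ÷ (60/1001) = 50.05 s.

50.05 seconds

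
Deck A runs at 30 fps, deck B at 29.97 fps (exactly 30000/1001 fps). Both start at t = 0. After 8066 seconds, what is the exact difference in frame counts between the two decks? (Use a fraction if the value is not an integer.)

241980/1001 frames

A emits 30 × 8066 = 241980 frames; B emits 30000/1001 × 8066 = 241980000/1001.
Difference = 241980/1001 frames (≈ 241.7383); B is behind A.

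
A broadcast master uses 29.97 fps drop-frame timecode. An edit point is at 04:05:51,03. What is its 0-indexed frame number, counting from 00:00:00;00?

As if non-drop at 30 labels/s: (4 × 3600 + 5 × 60 + 51) × 30 + 3 = 442533.
Minute boundaries passed: 245; those not divisible by 10: 245 − 24 = 221; dropped labels = 2 × 221 = 442.
Actual frame index = 442533 − 442 = 442091.

442091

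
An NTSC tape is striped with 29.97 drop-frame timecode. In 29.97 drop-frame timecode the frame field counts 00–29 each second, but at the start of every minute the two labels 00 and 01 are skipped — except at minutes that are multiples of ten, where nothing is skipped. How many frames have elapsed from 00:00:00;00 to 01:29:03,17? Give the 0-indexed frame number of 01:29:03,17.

Complete 10-minute blocks: 8, each 17982 frames → 143856.
Remaining 9 whole minutes in the current block: 1800 + 8 × 1798 = 16184 frames.
Within the current minute: 3 × 30 + 17 − 2 = 105 (labels ;00/;01 skipped at this minute). Total = 143856 + 16184 + 105 = 160145.

160145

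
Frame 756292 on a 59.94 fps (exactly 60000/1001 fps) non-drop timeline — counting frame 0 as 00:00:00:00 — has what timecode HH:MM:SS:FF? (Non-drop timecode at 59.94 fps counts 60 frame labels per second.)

03:30:04:52

756292 ÷ 60 = 12604 full seconds, remainder 52 frames.
12604 s = 3 h 30 min 4 s.
Timecode: 03:30:04:52.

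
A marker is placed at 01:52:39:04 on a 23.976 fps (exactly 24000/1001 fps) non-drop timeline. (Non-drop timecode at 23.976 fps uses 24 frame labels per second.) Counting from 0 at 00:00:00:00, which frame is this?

Total seconds to the label: (1 × 3600 + 52 × 60 + 39) = 6759.
Frame index = 6759 × 24 + 4 = 162220.

162220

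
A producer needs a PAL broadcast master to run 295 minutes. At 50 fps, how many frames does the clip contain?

295 min = 17700 s.
Frames = 17700 × 50 = 885000.

885000 frames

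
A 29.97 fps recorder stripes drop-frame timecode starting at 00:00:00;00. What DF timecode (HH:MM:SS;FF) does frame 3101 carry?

00:01:43;13

Each 10-minute DF block holds 10 × 60 × 30 − 9 × 2 = 17982 frames. 3101 ÷ 17982 → 0 full blocks, remainder 3101.
Within the partial block the first minute is 1800 frames and each further minute 1798, so 1 further minute boundary passed. Total skipped labels = 18 × 0 + 2 × 1 = 2.
Non-drop label index = 3101 + 2 = 3103; at 30 labels/s that is 00:01:43:13, i.e. DF 00:01:43;13.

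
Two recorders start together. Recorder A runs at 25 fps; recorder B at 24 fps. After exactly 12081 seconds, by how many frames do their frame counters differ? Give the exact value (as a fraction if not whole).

A emits 25 × 12081 = 302025 frames; B emits 24 × 12081 = 289944.
Difference = 12081 frames; B is behind A.

12081 frames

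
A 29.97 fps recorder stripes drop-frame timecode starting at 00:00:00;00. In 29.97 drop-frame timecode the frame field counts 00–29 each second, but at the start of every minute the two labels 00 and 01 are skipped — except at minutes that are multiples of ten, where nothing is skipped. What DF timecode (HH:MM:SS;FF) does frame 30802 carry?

Ten DF minutes hold 17982 frames, so frame 30802 lies in block 1 (frames 17982–35963) with 12820 frames into that block.
The block's first minute is 1800 frames and the rest 1798 each; 12820 frames reaches minute 7, so 1 × 18 + 7 × 2 = 32 labels have been skipped so far.
Adding those back, label number 30802 + 32 = 30834 at 30 labels/s is 1027 s + 24 f = 0 h 17 min 7 s frame 24, i.e. 00:17:07;24.

00:17:07;24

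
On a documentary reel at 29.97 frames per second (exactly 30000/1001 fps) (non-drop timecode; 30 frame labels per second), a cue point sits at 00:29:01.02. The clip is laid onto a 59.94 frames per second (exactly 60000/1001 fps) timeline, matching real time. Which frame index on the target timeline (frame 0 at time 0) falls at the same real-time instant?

frame 104464

Source frame index: (0×3600 + 29×60 + 1) × 30 + 2 = 52232.
Real time: 52232 / (30000/1001) = 6535529/3750 s.
Target frame: (6535529/3750) × (60000/1001) = 104464.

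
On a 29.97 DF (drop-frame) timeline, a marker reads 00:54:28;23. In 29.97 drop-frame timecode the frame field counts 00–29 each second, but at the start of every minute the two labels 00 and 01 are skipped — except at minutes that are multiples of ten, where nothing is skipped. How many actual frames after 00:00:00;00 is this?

Complete 10-minute blocks: 5, each 17982 frames → 89910.
Remaining 4 whole minutes in the current block: 1800 + 3 × 1798 = 7194 frames.
Within the current minute: 28 × 30 + 23 − 2 = 861 (labels ;00/;01 skipped at this minute). Total = 89910 + 7194 + 861 = 97965.

97965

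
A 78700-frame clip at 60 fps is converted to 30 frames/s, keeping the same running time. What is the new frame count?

39350 frames

Target frames = source frames × (target rate / source rate) = 78700 × (30)/(60) = 78700 × 1/2 = 39350.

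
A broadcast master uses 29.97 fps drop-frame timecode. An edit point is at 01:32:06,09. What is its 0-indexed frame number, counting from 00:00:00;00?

As if non-drop at 30 labels/s: (1 × 3600 + 32 × 60 + 6) × 30 + 9 = 165789.
Minute boundaries passed: 92; those not divisible by 10: 92 − 9 = 83; dropped labels = 2 × 83 = 166.
Actual frame index = 165789 − 166 = 165623.

165623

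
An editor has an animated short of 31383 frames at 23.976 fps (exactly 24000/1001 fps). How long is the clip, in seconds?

Running time = 31383 / (24000/1001) = 1308.932625 s.

1308.932625 seconds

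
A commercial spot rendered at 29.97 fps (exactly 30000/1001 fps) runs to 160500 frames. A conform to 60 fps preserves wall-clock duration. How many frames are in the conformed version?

Target frames = source frames × (target rate / source rate) = 160500 × (60)/(30000/1001) = 160500 × 1001/500 = 321321.

321321 frames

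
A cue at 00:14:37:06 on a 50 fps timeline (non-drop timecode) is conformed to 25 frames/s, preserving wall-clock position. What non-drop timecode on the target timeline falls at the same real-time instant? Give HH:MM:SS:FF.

00:14:37:03

Source frame index: (0×3600 + 14×60 + 37) × 50 + 6 = 43856.
Real time: 43856 / (50) = 21928/25 s.
Target frame: (21928/25) × (25) = 21928.
At 25 labels/s: frame 21928 → 00:14:37:03.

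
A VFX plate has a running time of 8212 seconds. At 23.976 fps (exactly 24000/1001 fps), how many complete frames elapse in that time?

196891 frames

Frames = 8212 × 24000/1001 = 197088000/1001 ≈ 196891.1089.
Complete frames: 196891.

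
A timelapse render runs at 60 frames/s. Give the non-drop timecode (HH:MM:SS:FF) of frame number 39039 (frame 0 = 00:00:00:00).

00:10:50:39

39039 ÷ 60 = 650 full seconds, remainder 39 frames.
650 s = 0 h 10 min 50 s.
Timecode: 00:10:50:39.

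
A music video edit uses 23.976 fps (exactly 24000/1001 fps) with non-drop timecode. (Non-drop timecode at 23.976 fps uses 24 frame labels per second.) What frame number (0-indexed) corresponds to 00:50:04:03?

frame 72099

Total seconds to the label: (0 × 3600 + 50 × 60 + 4) = 3004.
Frame index = 3004 × 24 + 3 = 72099.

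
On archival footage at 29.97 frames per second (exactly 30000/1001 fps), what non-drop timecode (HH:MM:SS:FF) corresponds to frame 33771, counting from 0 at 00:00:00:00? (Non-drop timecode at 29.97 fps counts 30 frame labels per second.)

00:18:45:21

33771 ÷ 30 = 1125 full seconds, remainder 21 frames.
1125 s = 0 h 18 min 45 s.
Timecode: 00:18:45:21.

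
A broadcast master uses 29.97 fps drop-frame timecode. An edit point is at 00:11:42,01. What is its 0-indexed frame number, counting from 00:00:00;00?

As if non-drop at 30 labels/s: (0 × 3600 + 11 × 60 + 42) × 30 + 1 = 21061.
Minute boundaries passed: 11; those not divisible by 10: 11 − 1 = 10; dropped labels = 2 × 10 = 20.
Actual frame index = 21061 − 20 = 21041.

21041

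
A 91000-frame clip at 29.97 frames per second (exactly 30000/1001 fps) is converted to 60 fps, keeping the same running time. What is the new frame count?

Target frames = source frames × (target rate / source rate) = 91000 × (60)/(30000/1001) = 91000 × 1001/500 = 182182.

182182 frames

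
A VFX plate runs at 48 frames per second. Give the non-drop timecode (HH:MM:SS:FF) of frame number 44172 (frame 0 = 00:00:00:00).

00:15:20:12

44172 ÷ 48 = 920 full seconds, remainder 12 frames.
920 s = 0 h 15 min 20 s.
Timecode: 00:15:20:12.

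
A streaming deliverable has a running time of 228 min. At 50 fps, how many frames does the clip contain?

228 min = 13680 s.
Frames = 13680 × 50 = 684000.

684000 frames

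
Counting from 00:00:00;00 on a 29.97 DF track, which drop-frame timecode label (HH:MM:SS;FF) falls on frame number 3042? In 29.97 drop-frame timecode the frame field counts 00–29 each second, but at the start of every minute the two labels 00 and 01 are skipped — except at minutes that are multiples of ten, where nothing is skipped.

Ten DF minutes hold 17982 frames, so frame 3042 lies in block 0 (frames 0–17981) with 3042 frames into that block.
The block's first minute is 1800 frames and the rest 1798 each; 3042 frames reaches minute 1, so 0 × 18 + 1 × 2 = 2 labels have been skipped so far.
Adding those back, label number 3042 + 2 = 3044 at 30 labels/s is 101 s + 14 f = 0 h 1 min 41 s frame 14, i.e. 00:01:41;14.

00:01:41;14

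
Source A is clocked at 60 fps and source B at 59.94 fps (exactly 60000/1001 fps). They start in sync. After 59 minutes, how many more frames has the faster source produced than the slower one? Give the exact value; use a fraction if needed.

59 min = 3540 s.
A emits 60 × 3540 = 212400 frames; B emits 60000/1001 × 3540 = 212400000/1001.
Difference = 212400/1001 frames (≈ 212.1878); B is behind A.

212400/1001 frames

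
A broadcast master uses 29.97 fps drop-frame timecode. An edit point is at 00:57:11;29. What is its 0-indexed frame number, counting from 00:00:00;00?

102855

Complete 10-minute blocks: 5, each 17982 frames → 89910.
Remaining 7 whole minutes in the current block: 1800 + 6 × 1798 = 12588 frames.
Within the current minute: 11 × 30 + 29 − 2 = 357 (labels ;00/;01 skipped at this minute). Total = 89910 + 12588 + 357 = 102855.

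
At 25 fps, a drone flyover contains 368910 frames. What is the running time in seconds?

Running time = 368910 / (25) = 14756.4 s.

14756.4 seconds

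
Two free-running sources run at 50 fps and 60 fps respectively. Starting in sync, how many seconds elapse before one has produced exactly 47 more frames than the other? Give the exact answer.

4.7 seconds

The gap grows by |60 − 50| = 10 frames per second.
Time for a 47-frame gap: 47 ÷ (10) = 4.7 s.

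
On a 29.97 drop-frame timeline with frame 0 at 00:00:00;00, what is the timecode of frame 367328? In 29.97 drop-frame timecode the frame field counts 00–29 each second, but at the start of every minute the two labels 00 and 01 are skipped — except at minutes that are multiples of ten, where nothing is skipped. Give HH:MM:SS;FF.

03:24:16;16

Each 10-minute DF block holds 10 × 60 × 30 − 9 × 2 = 17982 frames. 367328 ÷ 17982 → 20 full blocks, remainder 7688.
Within the partial block the first minute is 1800 frames and each further minute 1798, so 4 further minute boundaries passed. Total skipped labels = 18 × 20 + 2 × 4 = 368.
Non-drop label index = 367328 + 368 = 367696; at 30 labels/s that is 03:24:16:16, i.e. DF 03:24:16;16.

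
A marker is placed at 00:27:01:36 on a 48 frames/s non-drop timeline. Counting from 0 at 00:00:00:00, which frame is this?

frame 77844

Total seconds to the label: (0 × 3600 + 27 × 60 + 1) = 1621.
Frame index = 1621 × 48 + 36 = 77844.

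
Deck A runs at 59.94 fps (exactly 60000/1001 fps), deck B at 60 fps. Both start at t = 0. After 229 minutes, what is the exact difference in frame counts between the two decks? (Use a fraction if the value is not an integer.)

824400/1001 frames

229 min = 13740 s.
A emits 60000/1001 × 13740 = 824400000/1001 frames; B emits 60 × 13740 = 824400.
Difference = 824400/1001 frames (≈ 823.5764); B is ahead of A.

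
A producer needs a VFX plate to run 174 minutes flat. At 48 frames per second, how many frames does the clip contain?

174 min = 10440 s.
Frames = 10440 × 48 = 501120.

501120 frames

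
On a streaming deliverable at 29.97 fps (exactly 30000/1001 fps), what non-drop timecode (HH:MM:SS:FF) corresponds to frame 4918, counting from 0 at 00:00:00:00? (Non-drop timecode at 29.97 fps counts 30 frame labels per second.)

4918 ÷ 30 = 163 full seconds, remainder 28 frames.
163 s = 0 h 2 min 43 s.
Timecode: 00:02:43:28.

00:02:43:28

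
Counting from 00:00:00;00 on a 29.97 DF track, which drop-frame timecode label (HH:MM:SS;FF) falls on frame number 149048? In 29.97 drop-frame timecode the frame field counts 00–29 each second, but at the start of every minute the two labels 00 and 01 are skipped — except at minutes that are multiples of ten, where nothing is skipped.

Each 10-minute DF block holds 10 × 60 × 30 − 9 × 2 = 17982 frames. 149048 ÷ 17982 → 8 full blocks, remainder 5192.
Within the partial block the first minute is 1800 frames and each further minute 1798, so 2 further minute boundaries passed. Total skipped labels = 18 × 8 + 2 × 2 = 148.
Non-drop label index = 149048 + 148 = 149196; at 30 labels/s that is 01:22:53:06, i.e. DF 01:22:53;06.

01:22:53;06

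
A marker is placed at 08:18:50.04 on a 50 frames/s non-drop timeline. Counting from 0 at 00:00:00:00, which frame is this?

Total seconds to the label: (8 × 3600 + 18 × 60 + 50) = 29930.
Frame index = 29930 × 50 + 4 = 1496504.

1496504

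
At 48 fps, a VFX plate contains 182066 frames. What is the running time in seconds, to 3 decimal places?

3793.042 seconds

Running time = 182066 × 1/48 = 91033/24 s ≈ 3793.042 s.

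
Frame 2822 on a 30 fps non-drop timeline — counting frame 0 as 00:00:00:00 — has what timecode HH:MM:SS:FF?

00:01:34:02

2822 ÷ 30 = 94 full seconds, remainder 2 frames.
94 s = 0 h 1 min 34 s.
Timecode: 00:01:34:02.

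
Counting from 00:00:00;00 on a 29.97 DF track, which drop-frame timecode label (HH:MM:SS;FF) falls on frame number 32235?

Ten DF minutes hold 17982 frames, so frame 32235 lies in block 1 (frames 17982–35963) with 14253 frames into that block.
The block's first minute is 1800 frames and the rest 1798 each; 14253 frames reaches minute 7, so 1 × 18 + 7 × 2 = 32 labels have been skipped so far.
Adding those back, label number 32235 + 32 = 32267 at 30 labels/s is 1075 s + 17 f = 0 h 17 min 55 s frame 17, i.e. 00:17:55;17.

00:17:55;17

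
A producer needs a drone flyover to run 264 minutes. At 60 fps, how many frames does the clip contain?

264 min = 15840 s.
Frames = 15840 × 60 = 950400.

950400 frames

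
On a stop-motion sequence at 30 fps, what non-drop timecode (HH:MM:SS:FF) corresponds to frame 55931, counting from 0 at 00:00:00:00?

00:31:04:11

55931 ÷ 30 = 1864 full seconds, remainder 11 frames.
1864 s = 0 h 31 min 4 s.
Timecode: 00:31:04:11.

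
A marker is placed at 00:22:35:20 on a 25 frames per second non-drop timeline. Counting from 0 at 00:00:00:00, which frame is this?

Total seconds to the label: (0 × 3600 + 22 × 60 + 35) = 1355.
Frame index = 1355 × 25 + 20 = 33895.

frame 33895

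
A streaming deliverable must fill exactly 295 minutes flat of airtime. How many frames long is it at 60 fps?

295 min = 17700 s.
Frames = 17700 × 60 = 1062000.

1062000 frames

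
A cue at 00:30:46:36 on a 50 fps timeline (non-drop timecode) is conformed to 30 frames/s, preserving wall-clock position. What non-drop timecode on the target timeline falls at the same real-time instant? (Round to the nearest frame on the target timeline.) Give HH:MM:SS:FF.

Source frame index: (0×3600 + 30×60 + 46) × 50 + 36 = 92336.
Real time: 92336 / (50) = 46168/25 s.
Target frame: (46168/25) × (30) = 277008/5 ≈ 55401.600 → 55402.
At 30 labels/s: frame 55402 → 00:30:46:22.

00:30:46:22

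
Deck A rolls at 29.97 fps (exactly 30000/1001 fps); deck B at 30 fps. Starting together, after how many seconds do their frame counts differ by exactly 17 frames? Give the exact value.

17017/30 seconds

The gap grows by |30 − 30000/1001| = 30/1001 frames per second.
Time for a 17-frame gap: 17 ÷ (30/1001) = 17017/30 s.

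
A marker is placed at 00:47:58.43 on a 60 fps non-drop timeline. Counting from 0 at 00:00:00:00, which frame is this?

Total seconds to the label: (0 × 3600 + 47 × 60 + 58) = 2878.
Frame index = 2878 × 60 + 43 = 172723.

172723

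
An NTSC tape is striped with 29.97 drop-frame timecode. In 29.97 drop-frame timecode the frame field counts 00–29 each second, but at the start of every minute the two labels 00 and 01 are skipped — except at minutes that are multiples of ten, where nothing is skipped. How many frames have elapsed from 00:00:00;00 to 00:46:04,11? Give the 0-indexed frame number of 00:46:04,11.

Complete 10-minute blocks: 4, each 17982 frames → 71928.
Remaining 6 whole minutes in the current block: 1800 + 5 × 1798 = 10790 frames.
Within the current minute: 4 × 30 + 11 − 2 = 129 (labels ;00/;01 skipped at this minute). Total = 71928 + 10790 + 129 = 82847.

82847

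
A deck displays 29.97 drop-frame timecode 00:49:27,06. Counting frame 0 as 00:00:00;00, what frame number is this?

Complete 10-minute blocks: 4, each 17982 frames → 71928.
Remaining 9 whole minutes in the current block: 1800 + 8 × 1798 = 16184 frames.
Within the current minute: 27 × 30 + 6 − 2 = 814 (labels ;00/;01 skipped at this minute). Total = 71928 + 16184 + 814 = 88926.

88926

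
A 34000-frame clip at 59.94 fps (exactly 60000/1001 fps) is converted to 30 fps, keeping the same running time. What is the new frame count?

Target frames = source frames × (target rate / source rate) = 34000 × (30)/(60000/1001) = 34000 × 1001/2000 = 17017.

17017 frames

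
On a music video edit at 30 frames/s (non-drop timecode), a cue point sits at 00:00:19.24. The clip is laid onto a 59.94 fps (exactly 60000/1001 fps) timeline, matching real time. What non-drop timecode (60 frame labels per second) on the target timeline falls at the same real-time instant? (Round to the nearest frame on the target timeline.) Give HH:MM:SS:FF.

00:00:19:47

Source frame index: (0×3600 + 0×60 + 19) × 30 + 24 = 594.
Real time: 594 / (30) = 99/5 s.
Target frame: (99/5) × (60000/1001) = 108000/91 ≈ 1186.813 → 1187.
At 60 labels/s: frame 1187 → 00:00:19:47.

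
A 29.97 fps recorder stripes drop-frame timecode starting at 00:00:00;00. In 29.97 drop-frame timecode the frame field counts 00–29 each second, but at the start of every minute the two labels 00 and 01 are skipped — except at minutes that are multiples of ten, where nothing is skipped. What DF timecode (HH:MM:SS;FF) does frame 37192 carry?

00:20:40;28

Each 10-minute DF block holds 10 × 60 × 30 − 9 × 2 = 17982 frames. 37192 ÷ 17982 → 2 full blocks, remainder 1228.
Within the partial block the first minute is 1800 frames and each further minute 1798, so 0 further minute boundaries passed. Total skipped labels = 18 × 2 + 2 × 0 = 36.
Non-drop label index = 37192 + 36 = 37228; at 30 labels/s that is 00:20:40:28, i.e. DF 00:20:40;28.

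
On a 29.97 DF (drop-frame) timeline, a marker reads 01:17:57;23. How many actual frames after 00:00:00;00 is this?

Complete 10-minute blocks: 7, each 17982 frames → 125874.
Remaining 7 whole minutes in the current block: 1800 + 6 × 1798 = 12588 frames.
Within the current minute: 57 × 30 + 23 − 2 = 1731 (labels ;00/;01 skipped at this minute). Total = 125874 + 12588 + 1731 = 140193.

140193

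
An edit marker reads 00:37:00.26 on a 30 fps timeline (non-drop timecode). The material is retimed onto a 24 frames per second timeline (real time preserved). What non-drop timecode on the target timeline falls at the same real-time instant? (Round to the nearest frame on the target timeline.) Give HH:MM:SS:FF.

Source frame index: (0×3600 + 37×60 + 0) × 30 + 26 = 66626.
Real time: 66626 / (30) = 33313/15 s.
Target frame: (33313/15) × (24) = 266504/5 ≈ 53300.800 → 53301.
At 24 labels/s: frame 53301 → 00:37:00:21.

00:37:00:21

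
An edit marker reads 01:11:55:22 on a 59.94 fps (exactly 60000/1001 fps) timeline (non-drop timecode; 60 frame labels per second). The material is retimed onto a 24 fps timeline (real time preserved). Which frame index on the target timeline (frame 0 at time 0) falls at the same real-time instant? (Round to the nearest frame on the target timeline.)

frame 103672

Source frame index: (1×3600 + 11×60 + 55) × 60 + 22 = 258922.
Real time: 258922 / (60000/1001) = 129590461/30000 s.
Target frame: (129590461/30000) × (24) = 129590461/1250 ≈ 103672.369 → 103672.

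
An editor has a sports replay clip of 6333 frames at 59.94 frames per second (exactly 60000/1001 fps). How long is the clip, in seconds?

Running time = 6333 / (60000/1001) = 105.65555 s.

105.65555 seconds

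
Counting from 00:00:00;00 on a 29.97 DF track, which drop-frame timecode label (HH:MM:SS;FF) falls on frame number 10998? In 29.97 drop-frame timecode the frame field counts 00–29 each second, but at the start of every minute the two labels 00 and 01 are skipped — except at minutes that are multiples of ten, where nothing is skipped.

Ten DF minutes hold 17982 frames, so frame 10998 lies in block 0 (frames 0–17981) with 10998 frames into that block.
The block's first minute is 1800 frames and the rest 1798 each; 10998 frames reaches minute 6, so 0 × 18 + 6 × 2 = 12 labels have been skipped so far.
Adding those back, label number 10998 + 12 = 11010 at 30 labels/s is 367 s + 0 f = 0 h 6 min 7 s frame 0, i.e. 00:06:07;00.

00:06:07;00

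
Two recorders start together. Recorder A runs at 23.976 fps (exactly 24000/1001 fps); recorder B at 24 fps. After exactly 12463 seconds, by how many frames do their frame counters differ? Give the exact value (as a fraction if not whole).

27192/91 frames

A emits 24000/1001 × 12463 = 27192000/91 frames; B emits 24 × 12463 = 299112.
Difference = 27192/91 frames (≈ 298.8132); B is ahead of A.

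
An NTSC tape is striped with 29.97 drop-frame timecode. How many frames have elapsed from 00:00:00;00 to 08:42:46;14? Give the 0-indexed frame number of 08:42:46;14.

940054

As if non-drop at 30 labels/s: (8 × 3600 + 42 × 60 + 46) × 30 + 14 = 940994.
Minute boundaries passed: 522; those not divisible by 10: 522 − 52 = 470; dropped labels = 2 × 470 = 940.
Actual frame index = 940994 − 940 = 940054.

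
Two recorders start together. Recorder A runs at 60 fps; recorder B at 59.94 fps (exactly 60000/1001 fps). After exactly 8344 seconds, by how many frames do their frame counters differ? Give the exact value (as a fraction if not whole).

A emits 60 × 8344 = 500640 frames; B emits 60000/1001 × 8344 = 71520000/143.
Difference = 71520/143 frames (≈ 500.1399); B is behind A.

71520/143 frames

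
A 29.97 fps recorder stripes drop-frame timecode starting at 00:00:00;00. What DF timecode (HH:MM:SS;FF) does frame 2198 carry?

00:01:13;10

Ten DF minutes hold 17982 frames, so frame 2198 lies in block 0 (frames 0–17981) with 2198 frames into that block.
The block's first minute is 1800 frames and the rest 1798 each; 2198 frames reaches minute 1, so 0 × 18 + 1 × 2 = 2 labels have been skipped so far.
Adding those back, label number 2198 + 2 = 2200 at 30 labels/s is 73 s + 10 f = 0 h 1 min 13 s frame 10, i.e. 00:01:13;10.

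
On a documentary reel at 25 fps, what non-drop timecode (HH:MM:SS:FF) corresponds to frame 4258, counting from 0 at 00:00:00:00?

4258 ÷ 25 = 170 full seconds, remainder 8 frames.
170 s = 0 h 2 min 50 s.
Timecode: 00:02:50:08.

00:02:50:08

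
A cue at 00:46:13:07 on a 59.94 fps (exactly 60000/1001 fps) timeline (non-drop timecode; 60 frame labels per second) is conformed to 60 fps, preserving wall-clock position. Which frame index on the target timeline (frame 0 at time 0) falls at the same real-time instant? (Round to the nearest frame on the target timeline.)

frame 166553

Source frame index: (0×3600 + 46×60 + 13) × 60 + 7 = 166387.
Real time: 166387 / (60000/1001) = 166553387/60000 s.
Target frame: (166553387/60000) × (60) = 166553387/1000 ≈ 166553.387 → 166553.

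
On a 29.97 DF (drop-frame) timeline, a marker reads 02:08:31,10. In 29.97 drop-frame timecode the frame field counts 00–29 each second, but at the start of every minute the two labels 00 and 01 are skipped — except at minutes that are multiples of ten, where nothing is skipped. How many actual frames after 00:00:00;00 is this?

231108

As if non-drop at 30 labels/s: (2 × 3600 + 8 × 60 + 31) × 30 + 10 = 231340.
Minute boundaries passed: 128; those not divisible by 10: 128 − 12 = 116; dropped labels = 2 × 116 = 232.
Actual frame index = 231340 − 232 = 231108.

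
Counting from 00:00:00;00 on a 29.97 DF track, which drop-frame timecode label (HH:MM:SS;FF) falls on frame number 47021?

00:26:08;29

Each 10-minute DF block holds 10 × 60 × 30 − 9 × 2 = 17982 frames. 47021 ÷ 17982 → 2 full blocks, remainder 11057.
Within the partial block the first minute is 1800 frames and each further minute 1798, so 6 further minute boundaries passed. Total skipped labels = 18 × 2 + 2 × 6 = 48.
Non-drop label index = 47021 + 48 = 47069; at 30 labels/s that is 00:26:08:29, i.e. DF 00:26:08;29.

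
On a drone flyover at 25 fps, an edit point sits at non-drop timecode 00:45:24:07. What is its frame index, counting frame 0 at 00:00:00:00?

Total seconds to the label: (0 × 3600 + 45 × 60 + 24) = 2724.
Frame index = 2724 × 25 + 7 = 68107.

68107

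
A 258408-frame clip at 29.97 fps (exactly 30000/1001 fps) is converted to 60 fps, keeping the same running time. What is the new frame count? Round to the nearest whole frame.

517333 frames

Frames at target rate = 258408 × (60) / (30000/1001) = 64666602/125 ≈ 517332.816.
Nearest whole frame: 517333.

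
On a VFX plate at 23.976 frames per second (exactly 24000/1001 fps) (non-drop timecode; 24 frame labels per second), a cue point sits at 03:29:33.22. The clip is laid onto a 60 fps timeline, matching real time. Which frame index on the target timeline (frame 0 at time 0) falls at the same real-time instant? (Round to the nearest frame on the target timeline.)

Source frame index: (3×3600 + 29×60 + 33) × 24 + 22 = 301774.
Real time: 301774 / (24000/1001) = 151037887/12000 s.
Target frame: (151037887/12000) × (60) = 151037887/200 ≈ 755189.435 → 755189.

frame 755189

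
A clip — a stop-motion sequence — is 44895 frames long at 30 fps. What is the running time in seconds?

1496.5 seconds

Running time = 44895 / (30) = 1496.5 s.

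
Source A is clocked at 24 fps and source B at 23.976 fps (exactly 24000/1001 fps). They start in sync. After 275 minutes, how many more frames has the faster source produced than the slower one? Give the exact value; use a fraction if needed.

275 min = 16500 s.
A emits 24 × 16500 = 396000 frames; B emits 24000/1001 × 16500 = 36000000/91.
Difference = 36000/91 frames (≈ 395.6044); B is behind A.

36000/91 frames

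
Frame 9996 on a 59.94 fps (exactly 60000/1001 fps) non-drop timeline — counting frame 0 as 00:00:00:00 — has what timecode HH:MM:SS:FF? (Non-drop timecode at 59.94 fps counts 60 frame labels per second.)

9996 ÷ 60 = 166 full seconds, remainder 36 frames.
166 s = 0 h 2 min 46 s.
Timecode: 00:02:46:36.

00:02:46:36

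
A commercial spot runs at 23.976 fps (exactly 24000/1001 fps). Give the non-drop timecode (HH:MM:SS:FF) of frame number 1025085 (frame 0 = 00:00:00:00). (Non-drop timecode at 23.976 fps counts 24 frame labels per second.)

11:51:51:21

1025085 ÷ 24 = 42711 full seconds, remainder 21 frames.
42711 s = 11 h 51 min 51 s.
Timecode: 11:51:51:21.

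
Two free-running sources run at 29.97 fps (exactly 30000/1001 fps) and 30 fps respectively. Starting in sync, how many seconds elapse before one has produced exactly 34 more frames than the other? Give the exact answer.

17017/15 seconds

The gap grows by |30 − 30000/1001| = 30/1001 frames per second.
Time for a 34-frame gap: 34 ÷ (30/1001) = 17017/15 s.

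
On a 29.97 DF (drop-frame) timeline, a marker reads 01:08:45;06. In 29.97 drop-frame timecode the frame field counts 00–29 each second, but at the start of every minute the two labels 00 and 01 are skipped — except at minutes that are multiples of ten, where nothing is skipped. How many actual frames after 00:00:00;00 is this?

123632

As if non-drop at 30 labels/s: (1 × 3600 + 8 × 60 + 45) × 30 + 6 = 123756.
Minute boundaries passed: 68; those not divisible by 10: 68 − 6 = 62; dropped labels = 2 × 62 = 124.
Actual frame index = 123756 − 124 = 123632.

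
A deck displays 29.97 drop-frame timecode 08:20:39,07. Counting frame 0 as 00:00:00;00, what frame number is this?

As if non-drop at 30 labels/s: (8 × 3600 + 20 × 60 + 39) × 30 + 7 = 901177.
Minute boundaries passed: 500; those not divisible by 10: 500 − 50 = 450; dropped labels = 2 × 450 = 900.
Actual frame index = 901177 − 900 = 900277.

900277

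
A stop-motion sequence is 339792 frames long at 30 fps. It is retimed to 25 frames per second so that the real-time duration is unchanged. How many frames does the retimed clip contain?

Target frames = source frames × (target rate / source rate) = 339792 × (25)/(30) = 339792 × 5/6 = 283160.

283160 frames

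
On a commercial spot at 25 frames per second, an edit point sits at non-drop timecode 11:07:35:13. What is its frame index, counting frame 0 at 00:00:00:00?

frame 1001388

Total seconds to the label: (11 × 3600 + 7 × 60 + 35) = 40055.
Frame index = 40055 × 25 + 13 = 1001388.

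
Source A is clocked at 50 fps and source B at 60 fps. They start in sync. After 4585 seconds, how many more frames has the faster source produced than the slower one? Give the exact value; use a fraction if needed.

A emits 50 × 4585 = 229250 frames; B emits 60 × 4585 = 275100.
Difference = 45850 frames; B is ahead of A.

45850 frames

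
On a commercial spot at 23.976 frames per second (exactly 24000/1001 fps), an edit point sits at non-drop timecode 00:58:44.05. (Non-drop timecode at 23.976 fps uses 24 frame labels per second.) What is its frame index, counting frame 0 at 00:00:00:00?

frame 84581

Total seconds to the label: (0 × 3600 + 58 × 60 + 44) = 3524.
Frame index = 3524 × 24 + 5 = 84581.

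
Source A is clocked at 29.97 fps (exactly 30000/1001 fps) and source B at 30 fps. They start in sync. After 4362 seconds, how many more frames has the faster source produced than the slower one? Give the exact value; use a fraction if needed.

130860/1001 frames

A emits 30000/1001 × 4362 = 130860000/1001 frames; B emits 30 × 4362 = 130860.
Difference = 130860/1001 frames (≈ 130.7293); B is ahead of A.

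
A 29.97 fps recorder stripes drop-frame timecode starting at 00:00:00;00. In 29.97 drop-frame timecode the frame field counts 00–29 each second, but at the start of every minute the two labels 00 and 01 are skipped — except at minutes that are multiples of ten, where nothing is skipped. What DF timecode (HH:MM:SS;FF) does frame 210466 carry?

01:57:02;18

Ten DF minutes hold 17982 frames, so frame 210466 lies in block 11 (frames 197802–215783) with 12664 frames into that block.
The block's first minute is 1800 frames and the rest 1798 each; 12664 frames reaches minute 7, so 11 × 18 + 7 × 2 = 212 labels have been skipped so far.
Adding those back, label number 210466 + 212 = 210678 at 30 labels/s is 7022 s + 18 f = 1 h 57 min 2 s frame 18, i.e. 01:57:02;18.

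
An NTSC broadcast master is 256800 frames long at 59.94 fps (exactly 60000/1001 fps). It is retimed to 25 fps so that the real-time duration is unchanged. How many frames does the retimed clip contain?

107107 frames

Target frames = source frames × (target rate / source rate) = 256800 × (25)/(60000/1001) = 256800 × 1001/2400 = 107107.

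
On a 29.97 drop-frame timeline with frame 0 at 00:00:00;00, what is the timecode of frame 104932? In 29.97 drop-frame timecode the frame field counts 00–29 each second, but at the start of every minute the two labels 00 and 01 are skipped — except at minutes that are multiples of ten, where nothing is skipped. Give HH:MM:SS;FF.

Ten DF minutes hold 17982 frames, so frame 104932 lies in block 5 (frames 89910–107891) with 15022 frames into that block.
The block's first minute is 1800 frames and the rest 1798 each; 15022 frames reaches minute 8, so 5 × 18 + 8 × 2 = 106 labels have been skipped so far.
Adding those back, label number 104932 + 106 = 105038 at 30 labels/s is 3501 s + 8 f = 0 h 58 min 21 s frame 8, i.e. 00:58:21;08.

00:58:21;08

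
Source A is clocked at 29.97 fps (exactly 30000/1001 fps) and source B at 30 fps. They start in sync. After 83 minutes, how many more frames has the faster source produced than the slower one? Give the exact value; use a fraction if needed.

83 min = 4980 s.
A emits 30000/1001 × 4980 = 149400000/1001 frames; B emits 30 × 4980 = 149400.
Difference = 149400/1001 frames (≈ 149.2507); B is ahead of A.

149400/1001 frames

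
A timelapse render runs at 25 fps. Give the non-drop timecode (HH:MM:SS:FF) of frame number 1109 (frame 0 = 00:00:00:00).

00:00:44:09

1109 ÷ 25 = 44 full seconds, remainder 9 frames.
44 s = 0 h 0 min 44 s.
Timecode: 00:00:44:09.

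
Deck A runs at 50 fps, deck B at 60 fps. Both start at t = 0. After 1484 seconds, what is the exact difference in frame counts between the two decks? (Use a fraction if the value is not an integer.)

A emits 50 × 1484 = 74200 frames; B emits 60 × 1484 = 89040.
Difference = 14840 frames; B is ahead of A.

14840 frames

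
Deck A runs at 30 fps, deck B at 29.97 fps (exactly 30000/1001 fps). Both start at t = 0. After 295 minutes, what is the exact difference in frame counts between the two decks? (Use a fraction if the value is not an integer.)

531000/1001 frames

295 min = 17700 s.
A emits 30 × 17700 = 531000 frames; B emits 30000/1001 × 17700 = 531000000/1001.
Difference = 531000/1001 frames (≈ 530.4695); B is behind A.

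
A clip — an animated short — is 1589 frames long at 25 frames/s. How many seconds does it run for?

Running time = 1589 / (25) = 63.56 s.

63.56 seconds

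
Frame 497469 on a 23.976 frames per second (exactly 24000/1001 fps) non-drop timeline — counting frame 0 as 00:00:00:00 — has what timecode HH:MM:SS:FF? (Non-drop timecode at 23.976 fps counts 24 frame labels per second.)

497469 ÷ 24 = 20727 full seconds, remainder 21 frames.
20727 s = 5 h 45 min 27 s.
Timecode: 05:45:27:21.

05:45:27:21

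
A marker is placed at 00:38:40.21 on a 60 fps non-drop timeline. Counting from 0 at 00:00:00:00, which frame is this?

139221

Total seconds to the label: (0 × 3600 + 38 × 60 + 40) = 2320.
Frame index = 2320 × 60 + 21 = 139221.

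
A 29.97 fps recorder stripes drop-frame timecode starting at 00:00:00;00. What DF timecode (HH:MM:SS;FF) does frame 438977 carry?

Each 10-minute DF block holds 10 × 60 × 30 − 9 × 2 = 17982 frames. 438977 ÷ 17982 → 24 full blocks, remainder 7409.
Within the partial block the first minute is 1800 frames and each further minute 1798, so 4 further minute boundaries passed. Total skipped labels = 18 × 24 + 2 × 4 = 440.
Non-drop label index = 438977 + 440 = 439417; at 30 labels/s that is 04:04:07:07, i.e. DF 04:04:07;07.

04:04:07;07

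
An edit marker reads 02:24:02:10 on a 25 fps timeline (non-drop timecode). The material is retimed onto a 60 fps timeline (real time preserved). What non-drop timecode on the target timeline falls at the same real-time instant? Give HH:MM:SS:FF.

Source frame index: (2×3600 + 24×60 + 2) × 25 + 10 = 216060.
Real time: 216060 / (25) = 43212/5 s.
Target frame: (43212/5) × (60) = 518544.
At 60 labels/s: frame 518544 → 02:24:02:24.

02:24:02:24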